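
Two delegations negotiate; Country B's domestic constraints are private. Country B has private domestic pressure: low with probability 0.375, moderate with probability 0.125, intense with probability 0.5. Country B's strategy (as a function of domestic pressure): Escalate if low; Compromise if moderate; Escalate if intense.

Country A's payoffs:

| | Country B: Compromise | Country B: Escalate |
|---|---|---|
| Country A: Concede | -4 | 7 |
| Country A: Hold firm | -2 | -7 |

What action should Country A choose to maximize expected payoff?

Concede

E[Concede] = 0.375·(7) + 0.125·(-4) + 0.5·(7) = 5.625
E[Hold firm] = 0.375·(-7) + 0.125·(-2) + 0.5·(-7) = -6.375
Best response: Concede (5.625 is the largest).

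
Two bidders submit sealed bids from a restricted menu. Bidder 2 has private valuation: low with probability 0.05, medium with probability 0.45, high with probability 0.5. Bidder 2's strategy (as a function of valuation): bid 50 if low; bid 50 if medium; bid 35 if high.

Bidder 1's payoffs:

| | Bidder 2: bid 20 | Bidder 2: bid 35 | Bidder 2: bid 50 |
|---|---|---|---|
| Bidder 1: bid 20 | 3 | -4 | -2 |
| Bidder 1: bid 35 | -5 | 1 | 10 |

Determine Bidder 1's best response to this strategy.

bid 35

Compute Bidder 1's expected payoff for each action, taking the expectation over Bidder 2's type.
E[bid 20] = 0.05·(-2) + 0.45·(-2) + 0.5·(-4) = -3
E[bid 35] = 0.05·(10) + 0.45·(10) + 0.5·(1) = 5.5
Best response: bid 35 (5.5 is the largest).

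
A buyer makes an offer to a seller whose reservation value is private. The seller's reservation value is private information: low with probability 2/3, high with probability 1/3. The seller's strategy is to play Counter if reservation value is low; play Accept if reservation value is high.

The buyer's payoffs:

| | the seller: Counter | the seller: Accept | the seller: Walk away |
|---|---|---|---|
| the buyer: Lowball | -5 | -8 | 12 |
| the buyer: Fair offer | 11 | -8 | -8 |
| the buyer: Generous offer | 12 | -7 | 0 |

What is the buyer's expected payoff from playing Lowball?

-6

E[Lowball] = 2/3·(-5) + 1/3·(-8) = (-10/3) + (-8/3) = -6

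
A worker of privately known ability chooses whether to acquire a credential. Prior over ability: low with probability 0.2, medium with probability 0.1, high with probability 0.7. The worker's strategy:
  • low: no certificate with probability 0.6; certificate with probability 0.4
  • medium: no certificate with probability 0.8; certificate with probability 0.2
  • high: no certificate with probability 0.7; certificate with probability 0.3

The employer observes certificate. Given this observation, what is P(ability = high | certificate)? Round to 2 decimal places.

Apply Bayes' rule using the sender's strategy as the likelihood.
P(certificate) = 0.2·0.4 + 0.1·0.2 + 0.7·0.3 = 0.31
P(high | certificate) = (0.7·0.3) / 0.31 = 0.21 / 0.31 = 0.677419

0.68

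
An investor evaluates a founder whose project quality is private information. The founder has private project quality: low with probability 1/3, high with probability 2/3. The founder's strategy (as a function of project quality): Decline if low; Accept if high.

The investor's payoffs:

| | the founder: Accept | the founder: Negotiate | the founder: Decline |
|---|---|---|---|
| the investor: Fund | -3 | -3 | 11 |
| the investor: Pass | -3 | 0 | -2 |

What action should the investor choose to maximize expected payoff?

Fund

E[Fund] = 1/3·(11) + 2/3·(-3) = 5/3
E[Pass] = 1/3·(-2) + 2/3·(-3) = -8/3
Best response: Fund (5/3 is the largest).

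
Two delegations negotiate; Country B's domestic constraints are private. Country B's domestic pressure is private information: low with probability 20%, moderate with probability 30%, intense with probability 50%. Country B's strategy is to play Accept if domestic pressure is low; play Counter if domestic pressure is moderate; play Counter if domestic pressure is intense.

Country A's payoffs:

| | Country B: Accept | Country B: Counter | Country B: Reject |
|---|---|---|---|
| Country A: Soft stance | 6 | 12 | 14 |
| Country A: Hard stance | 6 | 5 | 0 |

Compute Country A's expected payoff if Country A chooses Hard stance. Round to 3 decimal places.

5.200

Take the expectation over Country B's domestic pressure, weighting each type's action by its prior probability.
E[Hard stance] = 0.2·6 + 0.3·5 + 0.5·5 = 1.2 + 1.5 + 2.5 = 5.2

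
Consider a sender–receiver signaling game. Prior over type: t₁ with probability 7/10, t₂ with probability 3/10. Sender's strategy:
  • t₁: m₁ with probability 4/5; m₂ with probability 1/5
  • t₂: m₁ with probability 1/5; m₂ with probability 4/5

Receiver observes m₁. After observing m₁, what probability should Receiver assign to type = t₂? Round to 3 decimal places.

P(m₁) = (7/10)·(4/5) + (3/10)·(1/5) = 31/50
P(t₂ | m₁) = ((3/10)·(1/5)) / (31/50) = (3/50) / (31/50) = 3/31

0.097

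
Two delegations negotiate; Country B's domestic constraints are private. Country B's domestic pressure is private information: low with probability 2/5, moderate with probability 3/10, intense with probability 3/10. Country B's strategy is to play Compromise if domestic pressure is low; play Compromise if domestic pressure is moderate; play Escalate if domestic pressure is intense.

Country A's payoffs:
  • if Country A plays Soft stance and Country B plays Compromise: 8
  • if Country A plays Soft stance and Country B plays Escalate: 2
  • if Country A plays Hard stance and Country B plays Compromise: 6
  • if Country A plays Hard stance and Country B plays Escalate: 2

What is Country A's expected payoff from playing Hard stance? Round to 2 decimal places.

E[Hard stance] = 2/5·6 + 3/10·6 + 3/10·2 = 12/5 + 9/5 + 3/5 = 24/5

4.80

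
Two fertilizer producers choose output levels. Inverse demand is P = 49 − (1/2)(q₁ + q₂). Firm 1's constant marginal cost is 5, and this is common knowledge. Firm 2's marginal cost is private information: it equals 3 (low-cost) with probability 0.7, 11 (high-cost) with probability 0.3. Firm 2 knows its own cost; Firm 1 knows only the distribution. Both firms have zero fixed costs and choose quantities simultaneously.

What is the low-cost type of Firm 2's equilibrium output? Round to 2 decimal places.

31.20

Type-c best response for Firm 2: q₂(c) = (49 − c) − q₁/2.
Firm 1 maximizes expected profit; its first-order condition is 49 − q₁ − (1/2)E[q₂] − 5 = 0.
Substituting E[q₂] and solving: E[c₂] = 5.4, so q₁ = (49 − 2·5 + 5.4)/(3/2) = 29.6.
q₂(low-cost) = (49 − 3 − (1/2)·29.6) = 31.2.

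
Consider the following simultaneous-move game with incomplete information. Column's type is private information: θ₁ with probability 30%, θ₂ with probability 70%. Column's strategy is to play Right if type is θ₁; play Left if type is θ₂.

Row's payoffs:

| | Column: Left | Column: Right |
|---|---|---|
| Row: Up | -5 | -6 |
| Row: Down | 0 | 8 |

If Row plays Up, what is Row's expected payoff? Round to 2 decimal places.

E[Up] = 0.3·(-6) + 0.7·(-5) = (-1.8) + (-3.5) = -5.3

-5.30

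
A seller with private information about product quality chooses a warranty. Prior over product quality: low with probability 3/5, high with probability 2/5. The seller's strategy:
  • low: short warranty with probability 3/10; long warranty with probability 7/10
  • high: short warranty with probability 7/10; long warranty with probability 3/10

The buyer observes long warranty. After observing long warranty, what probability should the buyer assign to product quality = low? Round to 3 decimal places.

P(long warranty) = (3/5)·(7/10) + (2/5)·(3/10) = 27/50
P(low | long warranty) = ((3/5)·(7/10)) / (27/50) = (21/50) / (27/50) = 7/9

0.778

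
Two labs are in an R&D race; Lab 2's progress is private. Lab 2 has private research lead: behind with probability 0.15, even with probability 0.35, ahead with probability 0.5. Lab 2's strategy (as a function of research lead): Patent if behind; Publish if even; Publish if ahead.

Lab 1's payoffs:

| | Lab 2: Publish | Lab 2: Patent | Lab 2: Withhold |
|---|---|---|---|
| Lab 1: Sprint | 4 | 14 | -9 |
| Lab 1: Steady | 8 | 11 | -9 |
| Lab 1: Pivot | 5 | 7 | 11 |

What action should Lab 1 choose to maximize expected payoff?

Steady

E[Sprint] = 0.15·(14) + 0.35·(4) + 0.5·(4) = 5.5
E[Steady] = 0.15·(11) + 0.35·(8) + 0.5·(8) = 8.45
E[Pivot] = 0.15·(7) + 0.35·(5) + 0.5·(5) = 5.3
Best response: Steady (8.45 is the largest).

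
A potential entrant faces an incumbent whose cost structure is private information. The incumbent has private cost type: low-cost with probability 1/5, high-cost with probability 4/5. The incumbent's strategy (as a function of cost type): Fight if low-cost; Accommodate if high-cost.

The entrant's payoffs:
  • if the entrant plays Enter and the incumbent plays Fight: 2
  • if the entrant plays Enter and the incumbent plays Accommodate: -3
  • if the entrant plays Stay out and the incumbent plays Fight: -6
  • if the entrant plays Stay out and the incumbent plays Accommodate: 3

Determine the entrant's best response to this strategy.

E[Enter] = 1/5·(2) + 4/5·(-3) = -2
E[Stay out] = 1/5·(-6) + 4/5·(3) = 6/5
Best response: Stay out (6/5 is the largest).

Stay out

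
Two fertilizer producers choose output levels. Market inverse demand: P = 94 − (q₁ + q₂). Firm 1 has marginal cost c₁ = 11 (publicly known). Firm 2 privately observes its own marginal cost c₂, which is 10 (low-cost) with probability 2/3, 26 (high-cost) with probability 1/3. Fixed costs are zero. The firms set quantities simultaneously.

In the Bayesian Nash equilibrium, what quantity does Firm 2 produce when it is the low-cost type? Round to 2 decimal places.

27.44

Firm 2 with cost c maximizes (94 − (q₁+q₂) − c)·q₂, giving q₂(c) = (94 − c − q₁)/2.
E[c₂] = 2/3·10 + 1/3·26 = 15.3333
Firm 1's FOC against E[q₂] yields q₁ = (94 − 2·11 + E[c₂])/3 = (94 − 22 + 15.3333)/3 = 29.1111.
q₂(low-cost) = (94 − 10 − 29.1111)/2 = 27.4444.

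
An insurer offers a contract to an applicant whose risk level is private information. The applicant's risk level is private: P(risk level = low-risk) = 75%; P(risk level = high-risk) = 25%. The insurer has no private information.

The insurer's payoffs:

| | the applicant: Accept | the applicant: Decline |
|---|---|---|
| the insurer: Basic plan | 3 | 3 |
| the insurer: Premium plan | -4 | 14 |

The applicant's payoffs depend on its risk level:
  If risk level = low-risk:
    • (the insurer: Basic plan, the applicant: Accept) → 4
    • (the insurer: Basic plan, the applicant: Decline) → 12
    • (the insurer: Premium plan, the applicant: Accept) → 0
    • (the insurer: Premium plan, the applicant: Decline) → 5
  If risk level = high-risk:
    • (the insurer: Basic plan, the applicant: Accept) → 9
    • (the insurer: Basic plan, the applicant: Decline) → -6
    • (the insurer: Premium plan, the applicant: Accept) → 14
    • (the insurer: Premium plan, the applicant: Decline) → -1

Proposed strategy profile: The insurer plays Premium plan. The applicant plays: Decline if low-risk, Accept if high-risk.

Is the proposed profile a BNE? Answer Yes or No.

Yes

The insurer plays Premium plan: E[Premium plan] = 0.75·(14) + 0.25·(-4) = 9.5; E[Basic plan] = 3. Best-responding. ✓
The applicant (risk level low-risk), facing Premium plan: Accept gives 0, Decline gives 5. Proposed Decline is best. ✓
The applicant (risk level high-risk), facing Premium plan: Accept gives 14, Decline gives -1. Proposed Accept is best. ✓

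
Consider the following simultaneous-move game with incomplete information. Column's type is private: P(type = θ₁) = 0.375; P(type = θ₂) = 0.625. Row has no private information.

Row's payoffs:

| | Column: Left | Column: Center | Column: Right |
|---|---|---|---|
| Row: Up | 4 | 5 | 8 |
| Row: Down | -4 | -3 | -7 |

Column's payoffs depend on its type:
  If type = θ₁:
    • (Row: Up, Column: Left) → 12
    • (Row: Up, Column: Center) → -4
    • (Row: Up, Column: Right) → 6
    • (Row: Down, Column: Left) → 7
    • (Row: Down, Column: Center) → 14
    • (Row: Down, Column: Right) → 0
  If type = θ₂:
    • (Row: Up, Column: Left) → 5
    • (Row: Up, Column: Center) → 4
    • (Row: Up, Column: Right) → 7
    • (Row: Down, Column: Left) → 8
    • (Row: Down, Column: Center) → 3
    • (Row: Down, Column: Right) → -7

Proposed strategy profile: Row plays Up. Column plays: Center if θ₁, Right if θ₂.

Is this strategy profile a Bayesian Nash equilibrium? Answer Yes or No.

No

Row plays Up: E[Up] = 0.375·(5) + 0.625·(8) = 6.875; E[Down] = -5.5. Best-responding. ✓
Column (type θ₁), facing Up: Left gives 12, Center gives -4, Right gives 6. Proposed Center is not best — profitable deviation exists. ✗
Column (type θ₂), facing Up: Left gives 5, Center gives 4, Right gives 7. Proposed Right is best. ✓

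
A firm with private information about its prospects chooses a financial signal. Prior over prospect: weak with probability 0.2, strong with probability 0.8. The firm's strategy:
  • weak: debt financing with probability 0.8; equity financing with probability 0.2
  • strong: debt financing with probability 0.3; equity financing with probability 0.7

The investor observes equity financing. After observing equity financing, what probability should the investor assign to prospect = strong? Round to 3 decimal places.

0.933

P(equity financing) = 0.2·0.2 + 0.8·0.7 = 0.6
P(strong | equity financing) = (0.8·0.7) / 0.6 = 0.56 / 0.6 = 0.933333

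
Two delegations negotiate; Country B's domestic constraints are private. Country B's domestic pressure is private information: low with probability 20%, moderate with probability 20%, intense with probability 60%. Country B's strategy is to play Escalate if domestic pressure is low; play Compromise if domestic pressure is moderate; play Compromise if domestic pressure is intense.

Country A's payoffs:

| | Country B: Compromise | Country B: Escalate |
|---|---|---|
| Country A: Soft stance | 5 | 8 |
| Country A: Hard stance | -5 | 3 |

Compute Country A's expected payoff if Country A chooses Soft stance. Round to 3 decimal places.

5.600

Take the expectation over Country B's domestic pressure, weighting each type's action by its prior probability.
E[Soft stance] = 0.2·8 + 0.2·5 + 0.6·5 = 1.6 + 1 + 3 = 5.6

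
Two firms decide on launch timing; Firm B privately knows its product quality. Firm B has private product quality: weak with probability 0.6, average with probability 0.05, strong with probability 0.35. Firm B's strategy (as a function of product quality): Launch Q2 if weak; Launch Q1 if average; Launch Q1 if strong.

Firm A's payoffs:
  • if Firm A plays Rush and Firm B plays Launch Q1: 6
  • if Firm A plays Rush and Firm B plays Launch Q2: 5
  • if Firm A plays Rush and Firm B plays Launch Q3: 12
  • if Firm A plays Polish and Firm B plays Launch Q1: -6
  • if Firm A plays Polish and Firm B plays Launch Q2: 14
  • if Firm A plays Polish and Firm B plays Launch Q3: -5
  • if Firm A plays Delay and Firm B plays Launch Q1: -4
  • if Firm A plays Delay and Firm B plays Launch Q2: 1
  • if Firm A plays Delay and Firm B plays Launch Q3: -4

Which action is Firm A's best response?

Polish

Compute Firm A's expected payoff for each action, taking the expectation over Firm B's type.
E[Rush] = 0.6·(5) + 0.05·(6) + 0.35·(6) = 5.4
E[Polish] = 0.6·(14) + 0.05·(-6) + 0.35·(-6) = 6
E[Delay] = 0.6·(1) + 0.05·(-4) + 0.35·(-4) = -1
Best response: Polish (6 is the largest).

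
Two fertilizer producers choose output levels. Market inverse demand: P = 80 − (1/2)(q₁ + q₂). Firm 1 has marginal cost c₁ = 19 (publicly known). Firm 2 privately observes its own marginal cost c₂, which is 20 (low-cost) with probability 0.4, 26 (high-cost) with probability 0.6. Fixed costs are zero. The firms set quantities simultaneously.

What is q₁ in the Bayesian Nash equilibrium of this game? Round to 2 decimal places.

Type-c best response for Firm 2: q₂(c) = (80 − c) − q₁/2.
Firm 1 maximizes expected profit; its first-order condition is 80 − q₁ − (1/2)E[q₂] − 19 = 0.
Substituting E[q₂] and solving: E[c₂] = 23.6, so q₁ = (80 − 2·19 + 23.6)/(3/2) = 43.7333.

43.73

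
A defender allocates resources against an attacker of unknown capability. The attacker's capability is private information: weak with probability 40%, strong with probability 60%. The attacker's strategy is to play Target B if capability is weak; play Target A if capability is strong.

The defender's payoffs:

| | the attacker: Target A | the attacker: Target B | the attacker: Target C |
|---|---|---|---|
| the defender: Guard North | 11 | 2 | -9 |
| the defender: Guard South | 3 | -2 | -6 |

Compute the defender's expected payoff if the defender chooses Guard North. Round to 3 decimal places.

Take the expectation over the attacker's capability, weighting each type's action by its prior probability.
E[Guard North] = 0.4·2 + 0.6·11 = 0.8 + 6.6 = 7.4

7.400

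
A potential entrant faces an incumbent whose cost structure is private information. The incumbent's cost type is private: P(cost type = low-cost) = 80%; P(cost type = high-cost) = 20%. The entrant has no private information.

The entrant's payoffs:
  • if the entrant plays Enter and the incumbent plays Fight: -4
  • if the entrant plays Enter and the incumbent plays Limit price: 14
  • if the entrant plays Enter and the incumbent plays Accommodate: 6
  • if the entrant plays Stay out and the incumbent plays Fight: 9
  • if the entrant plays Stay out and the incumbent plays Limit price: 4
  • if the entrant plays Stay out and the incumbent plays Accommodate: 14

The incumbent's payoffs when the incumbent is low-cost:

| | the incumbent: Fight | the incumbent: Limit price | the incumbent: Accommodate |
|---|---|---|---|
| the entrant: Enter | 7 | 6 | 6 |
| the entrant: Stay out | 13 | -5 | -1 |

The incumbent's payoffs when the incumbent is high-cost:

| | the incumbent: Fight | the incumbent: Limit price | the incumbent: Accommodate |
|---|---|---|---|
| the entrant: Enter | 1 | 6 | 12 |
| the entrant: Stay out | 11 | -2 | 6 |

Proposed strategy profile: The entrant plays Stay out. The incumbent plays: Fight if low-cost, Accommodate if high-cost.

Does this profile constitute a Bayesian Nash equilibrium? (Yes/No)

No

The entrant plays Stay out: E[Stay out] = 0.8·(9) + 0.2·(14) = 10; E[Enter] = -2. Best-responding. ✓
The incumbent (cost type low-cost), facing Stay out: Fight gives 13, Limit price gives -5, Accommodate gives -1. Proposed Fight is best. ✓
The incumbent (cost type high-cost), facing Stay out: Fight gives 11, Limit price gives -2, Accommodate gives 6. Proposed Accommodate is not best — profitable deviation exists. ✗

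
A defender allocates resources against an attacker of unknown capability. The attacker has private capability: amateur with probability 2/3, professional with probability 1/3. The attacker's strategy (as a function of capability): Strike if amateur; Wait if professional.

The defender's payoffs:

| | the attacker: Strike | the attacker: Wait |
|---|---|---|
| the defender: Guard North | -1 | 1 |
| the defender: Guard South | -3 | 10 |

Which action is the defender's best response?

E[Guard North] = 2/3·(-1) + 1/3·(1) = -1/3
E[Guard South] = 2/3·(-3) + 1/3·(10) = 4/3
Best response: Guard South (4/3 is the largest).

Guard South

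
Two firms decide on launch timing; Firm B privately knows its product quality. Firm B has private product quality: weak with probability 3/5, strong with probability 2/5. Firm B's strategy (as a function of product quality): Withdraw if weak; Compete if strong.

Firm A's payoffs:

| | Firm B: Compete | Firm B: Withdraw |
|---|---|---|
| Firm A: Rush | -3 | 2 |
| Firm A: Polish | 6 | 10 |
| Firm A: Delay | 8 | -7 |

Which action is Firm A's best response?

E[Rush] = 3/5·(2) + 2/5·(-3) = 0
E[Polish] = 3/5·(10) + 2/5·(6) = 42/5
E[Delay] = 3/5·(-7) + 2/5·(8) = -1
Best response: Polish (42/5 is the largest).

Polish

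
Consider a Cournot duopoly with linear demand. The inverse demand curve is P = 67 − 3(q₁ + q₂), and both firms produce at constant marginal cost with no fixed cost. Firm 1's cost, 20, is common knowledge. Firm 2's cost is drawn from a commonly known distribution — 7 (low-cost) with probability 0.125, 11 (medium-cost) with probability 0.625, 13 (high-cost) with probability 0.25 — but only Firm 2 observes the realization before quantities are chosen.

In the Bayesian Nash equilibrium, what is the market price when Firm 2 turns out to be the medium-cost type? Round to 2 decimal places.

32.67

Firm 2 with cost c maximizes (67 − 3(q₁+q₂) − c)·q₂, giving q₂(c) = (67 − c − 3q₁)/6.
E[c₂] = 0.125·7 + 0.625·11 + 0.25·13 = 11
Firm 1's FOC against E[q₂] yields q₁ = (67 − 2·20 + E[c₂])/9 = (67 − 40 + 11)/9 = 4.22222.
q₂(medium-cost) = 7.22222, so P = 67 − 3·(4.22222 + 7.22222) = 32.6667.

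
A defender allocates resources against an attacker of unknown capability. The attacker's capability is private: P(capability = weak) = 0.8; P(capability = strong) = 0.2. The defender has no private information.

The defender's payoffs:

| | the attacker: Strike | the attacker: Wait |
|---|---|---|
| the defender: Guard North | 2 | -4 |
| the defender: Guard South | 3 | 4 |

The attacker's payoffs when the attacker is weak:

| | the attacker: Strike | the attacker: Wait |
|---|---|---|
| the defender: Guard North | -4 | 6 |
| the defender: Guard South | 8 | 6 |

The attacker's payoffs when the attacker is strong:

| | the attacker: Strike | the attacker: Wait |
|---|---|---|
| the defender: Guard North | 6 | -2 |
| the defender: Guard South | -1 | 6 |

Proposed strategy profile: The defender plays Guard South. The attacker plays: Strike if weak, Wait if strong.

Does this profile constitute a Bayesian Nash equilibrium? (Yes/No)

A profile is a BNE iff every type of every player is best-responding given beliefs about the other side.
The defender plays Guard South: E[Guard South] = 0.8·(3) + 0.2·(4) = 3.2; E[Guard North] = 0.8. Best-responding. ✓
The attacker (capability weak), facing Guard South: Strike gives 8, Wait gives 6. Proposed Strike is best. ✓
The attacker (capability strong), facing Guard South: Strike gives -1, Wait gives 6. Proposed Wait is best. ✓

Yes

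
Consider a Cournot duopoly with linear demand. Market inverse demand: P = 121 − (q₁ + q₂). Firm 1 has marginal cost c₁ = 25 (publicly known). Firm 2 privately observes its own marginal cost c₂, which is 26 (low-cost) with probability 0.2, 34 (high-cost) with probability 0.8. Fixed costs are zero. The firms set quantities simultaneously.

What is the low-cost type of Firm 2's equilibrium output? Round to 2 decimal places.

30.27

Each type of Firm 2 best-responds to q₁; Firm 1 best-responds to the expected q₂ over Firm 2's types.
Firm 2 with cost c maximizes (121 − (q₁+q₂) − c)·q₂, giving q₂(c) = (121 − c − q₁)/2.
E[c₂] = 0.2·26 + 0.8·34 = 32.4
Firm 1's FOC against E[q₂] yields q₁ = (121 − 2·25 + E[c₂])/3 = (121 − 50 + 32.4)/3 = 34.4667.
q₂(low-cost) = (121 − 26 − 34.4667)/2 = 30.2667.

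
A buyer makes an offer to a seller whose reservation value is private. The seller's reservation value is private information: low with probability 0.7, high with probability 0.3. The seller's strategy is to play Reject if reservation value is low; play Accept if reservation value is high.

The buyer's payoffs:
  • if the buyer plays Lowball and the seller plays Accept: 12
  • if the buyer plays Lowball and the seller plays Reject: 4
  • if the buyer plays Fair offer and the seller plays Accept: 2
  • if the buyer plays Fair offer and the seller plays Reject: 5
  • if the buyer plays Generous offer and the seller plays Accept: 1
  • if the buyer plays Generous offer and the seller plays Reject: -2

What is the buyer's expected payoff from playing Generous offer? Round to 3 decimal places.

-1.100

Take the expectation over the seller's reservation value, weighting each type's action by its prior probability.
E[Generous offer] = 0.7·(-2) + 0.3·1 = (-1.4) + 0.3 = -1.1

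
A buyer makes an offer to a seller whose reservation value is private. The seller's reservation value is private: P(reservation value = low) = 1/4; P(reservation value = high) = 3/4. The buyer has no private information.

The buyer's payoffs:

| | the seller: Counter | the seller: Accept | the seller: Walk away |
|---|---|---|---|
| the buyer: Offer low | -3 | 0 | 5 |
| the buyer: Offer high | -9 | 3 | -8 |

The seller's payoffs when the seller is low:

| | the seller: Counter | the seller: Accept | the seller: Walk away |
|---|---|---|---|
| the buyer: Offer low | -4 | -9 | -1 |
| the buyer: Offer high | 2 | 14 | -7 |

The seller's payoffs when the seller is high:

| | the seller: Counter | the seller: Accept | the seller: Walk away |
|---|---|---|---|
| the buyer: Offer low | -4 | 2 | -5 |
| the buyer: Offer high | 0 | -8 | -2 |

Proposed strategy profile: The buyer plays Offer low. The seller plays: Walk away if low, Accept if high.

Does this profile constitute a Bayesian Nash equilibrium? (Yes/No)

Yes

A profile is a BNE iff every type of every player is best-responding given beliefs about the other side.
The buyer plays Offer low: E[Offer low] = 1/4·(5) + 3/4·(0) = 5/4; E[Offer high] = 1/4. Best-responding. ✓
The seller (reservation value low), facing Offer low: Counter gives -4, Accept gives -9, Walk away gives -1. Proposed Walk away is best. ✓
The seller (reservation value high), facing Offer low: Counter gives -4, Accept gives 2, Walk away gives -5. Proposed Accept is best. ✓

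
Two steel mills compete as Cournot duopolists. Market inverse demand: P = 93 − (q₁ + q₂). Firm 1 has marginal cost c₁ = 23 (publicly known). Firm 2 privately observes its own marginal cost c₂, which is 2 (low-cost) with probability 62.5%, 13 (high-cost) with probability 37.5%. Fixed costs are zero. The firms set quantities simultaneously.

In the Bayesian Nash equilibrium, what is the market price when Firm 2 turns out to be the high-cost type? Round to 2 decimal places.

44.15

Type-c best response for Firm 2: q₂(c) = (93 − c)/2 − q₁/2.
Firm 1 maximizes expected profit; its first-order condition is 93 − 2q₁ − E[q₂] − 23 = 0.
Substituting E[q₂] and solving: E[c₂] = 6.125, so q₁ = (93 − 2·23 + 6.125)/3 = 17.7083.
q₂(high-cost) = 31.1458, so P = 93 − (17.7083 + 31.1458) = 44.1458.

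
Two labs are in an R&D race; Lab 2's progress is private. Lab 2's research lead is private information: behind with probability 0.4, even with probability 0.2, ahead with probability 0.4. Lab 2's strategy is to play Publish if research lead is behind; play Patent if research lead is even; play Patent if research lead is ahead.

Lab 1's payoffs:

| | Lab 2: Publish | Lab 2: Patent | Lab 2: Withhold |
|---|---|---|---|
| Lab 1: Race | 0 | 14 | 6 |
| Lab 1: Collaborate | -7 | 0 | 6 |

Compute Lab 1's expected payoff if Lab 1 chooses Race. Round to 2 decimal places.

8.40

E[Race] = 0.4·0 + 0.2·14 + 0.4·14 = 0 + 2.8 + 5.6 = 8.4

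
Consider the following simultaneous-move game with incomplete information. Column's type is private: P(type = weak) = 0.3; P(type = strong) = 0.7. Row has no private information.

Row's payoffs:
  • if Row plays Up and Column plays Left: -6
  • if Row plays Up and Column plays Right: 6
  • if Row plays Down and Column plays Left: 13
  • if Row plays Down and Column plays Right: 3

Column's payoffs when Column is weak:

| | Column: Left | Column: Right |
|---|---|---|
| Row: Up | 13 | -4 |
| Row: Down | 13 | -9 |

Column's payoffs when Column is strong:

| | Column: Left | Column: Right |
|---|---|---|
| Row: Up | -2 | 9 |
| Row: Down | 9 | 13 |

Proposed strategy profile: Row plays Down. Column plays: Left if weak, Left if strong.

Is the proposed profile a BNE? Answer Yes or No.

No

Row plays Down: E[Down] = 0.3·(13) + 0.7·(13) = 13; E[Up] = -6. Best-responding. ✓
Column (type weak), facing Down: Left gives 13, Right gives -9. Proposed Left is best. ✓
Column (type strong), facing Down: Left gives 9, Right gives 13. Proposed Left is not best — profitable deviation exists. ✗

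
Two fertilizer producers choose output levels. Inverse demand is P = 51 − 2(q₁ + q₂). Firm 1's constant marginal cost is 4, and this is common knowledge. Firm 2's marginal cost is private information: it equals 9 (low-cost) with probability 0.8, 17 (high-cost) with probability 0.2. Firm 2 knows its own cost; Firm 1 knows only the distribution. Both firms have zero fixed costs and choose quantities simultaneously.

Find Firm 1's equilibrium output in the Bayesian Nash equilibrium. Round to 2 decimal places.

Type-c best response for Firm 2: q₂(c) = (51 − c)/4 − q₁/2.
Firm 1 maximizes expected profit; its first-order condition is 51 − 4q₁ − 2E[q₂] − 4 = 0.
Substituting E[q₂] and solving: E[c₂] = 10.6, so q₁ = (51 − 2·4 + 10.6)/6 = 8.93333.

8.93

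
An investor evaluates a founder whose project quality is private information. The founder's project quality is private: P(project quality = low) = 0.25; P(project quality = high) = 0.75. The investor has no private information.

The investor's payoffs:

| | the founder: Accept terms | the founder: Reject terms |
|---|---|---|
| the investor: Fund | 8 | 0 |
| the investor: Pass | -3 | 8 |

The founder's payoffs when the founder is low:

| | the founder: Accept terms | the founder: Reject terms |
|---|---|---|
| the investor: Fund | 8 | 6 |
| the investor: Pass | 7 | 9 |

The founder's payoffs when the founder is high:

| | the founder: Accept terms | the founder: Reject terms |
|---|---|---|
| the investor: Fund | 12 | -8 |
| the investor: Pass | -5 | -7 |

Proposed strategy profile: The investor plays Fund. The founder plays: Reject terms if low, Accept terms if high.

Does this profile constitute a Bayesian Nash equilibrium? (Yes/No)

The investor plays Fund: E[Fund] = 0.25·(0) + 0.75·(8) = 6; E[Pass] = -0.25. Best-responding. ✓
The founder (project quality low), facing Fund: Accept terms gives 8, Reject terms gives 6. Proposed Reject terms is not best — profitable deviation exists. ✗
The founder (project quality high), facing Fund: Accept terms gives 12, Reject terms gives -8. Proposed Accept terms is best. ✓

No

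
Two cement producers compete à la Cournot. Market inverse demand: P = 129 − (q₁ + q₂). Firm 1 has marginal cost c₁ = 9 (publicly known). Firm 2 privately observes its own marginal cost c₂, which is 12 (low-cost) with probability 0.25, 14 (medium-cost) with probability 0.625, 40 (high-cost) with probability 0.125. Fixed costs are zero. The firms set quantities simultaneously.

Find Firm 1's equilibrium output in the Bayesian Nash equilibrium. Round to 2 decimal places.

42.58

Firm 2 with cost c maximizes (129 − (q₁+q₂) − c)·q₂, giving q₂(c) = (129 − c − q₁)/2.
E[c₂] = 0.25·12 + 0.625·14 + 0.125·40 = 16.75
Firm 1's FOC against E[q₂] yields q₁ = (129 − 2·9 + E[c₂])/3 = (129 − 18 + 16.75)/3 = 42.5833.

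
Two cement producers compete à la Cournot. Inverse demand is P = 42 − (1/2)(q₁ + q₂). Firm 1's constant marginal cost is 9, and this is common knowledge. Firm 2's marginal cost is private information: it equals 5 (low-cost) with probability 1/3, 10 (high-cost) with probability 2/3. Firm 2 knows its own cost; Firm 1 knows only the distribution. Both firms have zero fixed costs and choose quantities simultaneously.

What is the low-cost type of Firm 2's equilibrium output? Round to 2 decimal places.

26.22

Type-c best response for Firm 2: q₂(c) = (42 − c) − q₁/2.
Firm 1 maximizes expected profit; its first-order condition is 42 − q₁ − (1/2)E[q₂] − 9 = 0.
Substituting E[q₂] and solving: E[c₂] = 8.33333, so q₁ = (42 − 2·9 + 8.33333)/(3/2) = 21.5556.
q₂(low-cost) = (42 − 5 − (1/2)·21.5556) = 26.2222.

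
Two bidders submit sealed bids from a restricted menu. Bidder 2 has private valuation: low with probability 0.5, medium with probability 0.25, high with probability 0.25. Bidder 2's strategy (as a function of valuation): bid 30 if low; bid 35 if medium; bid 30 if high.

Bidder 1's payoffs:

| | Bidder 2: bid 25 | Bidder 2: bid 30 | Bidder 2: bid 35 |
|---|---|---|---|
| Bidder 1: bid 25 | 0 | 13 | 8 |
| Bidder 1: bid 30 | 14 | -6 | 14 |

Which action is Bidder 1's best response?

E[bid 25] = 0.5·(13) + 0.25·(8) + 0.25·(13) = 11.75
E[bid 30] = 0.5·(-6) + 0.25·(14) + 0.25·(-6) = -1
Best response: bid 25 (11.75 is the largest).

bid 25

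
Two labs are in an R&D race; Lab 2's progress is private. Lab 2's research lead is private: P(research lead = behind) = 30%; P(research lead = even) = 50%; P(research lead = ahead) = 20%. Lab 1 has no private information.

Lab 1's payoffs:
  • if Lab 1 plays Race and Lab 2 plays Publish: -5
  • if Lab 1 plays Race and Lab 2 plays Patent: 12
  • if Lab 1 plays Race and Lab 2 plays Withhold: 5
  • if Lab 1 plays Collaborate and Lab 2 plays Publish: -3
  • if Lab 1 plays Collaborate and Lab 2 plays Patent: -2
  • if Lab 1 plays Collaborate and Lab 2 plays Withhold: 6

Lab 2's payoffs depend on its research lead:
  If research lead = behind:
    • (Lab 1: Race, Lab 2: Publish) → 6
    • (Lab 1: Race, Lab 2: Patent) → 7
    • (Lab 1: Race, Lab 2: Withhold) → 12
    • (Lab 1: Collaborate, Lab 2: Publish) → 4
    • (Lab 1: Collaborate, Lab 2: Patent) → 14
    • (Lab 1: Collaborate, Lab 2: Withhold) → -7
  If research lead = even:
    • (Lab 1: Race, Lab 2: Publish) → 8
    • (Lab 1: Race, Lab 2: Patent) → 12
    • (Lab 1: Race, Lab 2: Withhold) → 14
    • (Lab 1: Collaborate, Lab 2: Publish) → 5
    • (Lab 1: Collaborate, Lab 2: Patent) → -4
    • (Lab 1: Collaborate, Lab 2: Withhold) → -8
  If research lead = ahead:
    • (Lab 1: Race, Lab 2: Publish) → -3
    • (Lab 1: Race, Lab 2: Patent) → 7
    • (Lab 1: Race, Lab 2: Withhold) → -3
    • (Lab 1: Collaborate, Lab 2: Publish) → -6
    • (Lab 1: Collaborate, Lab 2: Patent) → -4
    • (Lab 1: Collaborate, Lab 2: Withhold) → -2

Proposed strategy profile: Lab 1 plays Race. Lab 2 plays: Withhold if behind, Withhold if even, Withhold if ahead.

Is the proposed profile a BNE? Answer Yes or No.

No

Lab 1 plays Race: E[Race] = 0.3·(5) + 0.5·(5) + 0.2·(5) = 5; E[Collaborate] = 6. Not best-responding. ✗
Lab 2 (research lead behind), facing Race: Publish gives 6, Patent gives 7, Withhold gives 12. Proposed Withhold is best. ✓
Lab 2 (research lead even), facing Race: Publish gives 8, Patent gives 12, Withhold gives 14. Proposed Withhold is best. ✓
Lab 2 (research lead ahead), facing Race: Publish gives -3, Patent gives 7, Withhold gives -3. Proposed Withhold is not best — profitable deviation exists. ✗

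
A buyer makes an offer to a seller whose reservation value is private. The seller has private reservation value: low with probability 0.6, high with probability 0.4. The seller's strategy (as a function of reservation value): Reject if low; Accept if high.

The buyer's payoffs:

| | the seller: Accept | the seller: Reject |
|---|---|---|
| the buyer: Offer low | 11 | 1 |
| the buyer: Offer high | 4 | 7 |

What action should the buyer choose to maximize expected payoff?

Offer high

E[Offer low] = 0.6·(1) + 0.4·(11) = 5
E[Offer high] = 0.6·(7) + 0.4·(4) = 5.8
Best response: Offer high (5.8 is the largest).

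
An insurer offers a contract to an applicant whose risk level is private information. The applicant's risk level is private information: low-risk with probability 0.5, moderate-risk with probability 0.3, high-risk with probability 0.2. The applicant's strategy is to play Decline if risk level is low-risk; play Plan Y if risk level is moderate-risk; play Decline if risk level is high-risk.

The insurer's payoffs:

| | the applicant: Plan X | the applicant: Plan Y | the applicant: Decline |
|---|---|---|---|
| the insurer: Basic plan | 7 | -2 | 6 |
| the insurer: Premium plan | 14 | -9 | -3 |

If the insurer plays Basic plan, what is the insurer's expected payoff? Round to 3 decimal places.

3.600

E[Basic plan] = 0.5·6 + 0.3·(-2) + 0.2·6 = 3 + (-0.6) + 1.2 = 3.6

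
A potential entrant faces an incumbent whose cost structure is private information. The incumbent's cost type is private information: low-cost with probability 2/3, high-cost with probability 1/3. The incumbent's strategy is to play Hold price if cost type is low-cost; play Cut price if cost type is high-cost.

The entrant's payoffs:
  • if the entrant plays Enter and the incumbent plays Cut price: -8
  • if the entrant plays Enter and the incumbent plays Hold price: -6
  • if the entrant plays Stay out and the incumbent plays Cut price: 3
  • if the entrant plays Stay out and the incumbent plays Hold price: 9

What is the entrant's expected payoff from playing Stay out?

E[Stay out] = 2/3·9 + 1/3·3 = 6 + 1 = 7

7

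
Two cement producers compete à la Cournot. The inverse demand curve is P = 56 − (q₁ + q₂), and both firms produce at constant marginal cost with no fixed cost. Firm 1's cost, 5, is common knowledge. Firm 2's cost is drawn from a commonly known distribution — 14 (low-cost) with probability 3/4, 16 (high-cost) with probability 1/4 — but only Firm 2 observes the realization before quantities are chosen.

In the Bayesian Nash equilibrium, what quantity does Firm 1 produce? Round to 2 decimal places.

Type-c best response for Firm 2: q₂(c) = (56 − c)/2 − q₁/2.
Firm 1 maximizes expected profit; its first-order condition is 56 − 2q₁ − E[q₂] − 5 = 0.
Substituting E[q₂] and solving: E[c₂] = 14.5, so q₁ = (56 − 2·5 + 14.5)/3 = 20.1667.

20.17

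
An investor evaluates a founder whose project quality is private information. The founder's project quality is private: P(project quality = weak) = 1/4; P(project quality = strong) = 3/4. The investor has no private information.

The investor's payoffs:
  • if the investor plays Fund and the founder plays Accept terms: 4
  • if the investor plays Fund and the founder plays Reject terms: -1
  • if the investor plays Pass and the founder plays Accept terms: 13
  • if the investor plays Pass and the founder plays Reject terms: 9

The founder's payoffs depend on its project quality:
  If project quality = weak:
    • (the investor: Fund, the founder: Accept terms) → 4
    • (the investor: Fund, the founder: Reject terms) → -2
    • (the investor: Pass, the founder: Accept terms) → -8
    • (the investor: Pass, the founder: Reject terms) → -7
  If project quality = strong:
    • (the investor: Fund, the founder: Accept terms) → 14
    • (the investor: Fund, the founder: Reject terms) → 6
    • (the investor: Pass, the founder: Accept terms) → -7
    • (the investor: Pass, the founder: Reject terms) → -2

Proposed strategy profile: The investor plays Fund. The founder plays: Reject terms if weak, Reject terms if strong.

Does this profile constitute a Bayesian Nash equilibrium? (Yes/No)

No

The investor plays Fund: E[Fund] = 1/4·(-1) + 3/4·(-1) = -1; E[Pass] = 9. Not best-responding. ✗
The founder (project quality weak), facing Fund: Accept terms gives 4, Reject terms gives -2. Proposed Reject terms is not best — profitable deviation exists. ✗
The founder (project quality strong), facing Fund: Accept terms gives 14, Reject terms gives 6. Proposed Reject terms is not best — profitable deviation exists. ✗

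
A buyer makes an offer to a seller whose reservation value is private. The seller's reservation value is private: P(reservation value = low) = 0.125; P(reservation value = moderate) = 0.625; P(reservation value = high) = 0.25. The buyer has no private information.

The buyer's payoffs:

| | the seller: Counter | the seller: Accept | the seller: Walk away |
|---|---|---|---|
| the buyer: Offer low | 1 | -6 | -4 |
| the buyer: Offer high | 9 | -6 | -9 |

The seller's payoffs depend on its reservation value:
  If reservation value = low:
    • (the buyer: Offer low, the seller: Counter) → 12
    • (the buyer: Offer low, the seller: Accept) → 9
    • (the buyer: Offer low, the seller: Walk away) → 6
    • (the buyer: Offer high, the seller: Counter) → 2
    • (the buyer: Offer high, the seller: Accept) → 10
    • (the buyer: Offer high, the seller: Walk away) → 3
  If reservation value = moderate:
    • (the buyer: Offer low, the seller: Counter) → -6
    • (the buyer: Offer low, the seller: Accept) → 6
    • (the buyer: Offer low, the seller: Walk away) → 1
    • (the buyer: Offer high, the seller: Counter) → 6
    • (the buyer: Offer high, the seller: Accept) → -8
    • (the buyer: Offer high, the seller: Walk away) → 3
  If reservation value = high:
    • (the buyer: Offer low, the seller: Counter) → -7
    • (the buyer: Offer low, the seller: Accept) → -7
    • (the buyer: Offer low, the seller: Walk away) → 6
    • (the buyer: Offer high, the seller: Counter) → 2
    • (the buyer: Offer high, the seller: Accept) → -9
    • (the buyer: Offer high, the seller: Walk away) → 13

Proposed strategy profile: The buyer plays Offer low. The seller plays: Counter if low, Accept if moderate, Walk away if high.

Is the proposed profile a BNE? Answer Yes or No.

Yes

The buyer plays Offer low: E[Offer low] = 0.125·(1) + 0.625·(-6) + 0.25·(-4) = -4.625; E[Offer high] = -4.875. Best-responding. ✓
The seller (reservation value low), facing Offer low: Counter gives 12, Accept gives 9, Walk away gives 6. Proposed Counter is best. ✓
The seller (reservation value moderate), facing Offer low: Counter gives -6, Accept gives 6, Walk away gives 1. Proposed Accept is best. ✓
The seller (reservation value high), facing Offer low: Counter gives -7, Accept gives -7, Walk away gives 6. Proposed Walk away is best. ✓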